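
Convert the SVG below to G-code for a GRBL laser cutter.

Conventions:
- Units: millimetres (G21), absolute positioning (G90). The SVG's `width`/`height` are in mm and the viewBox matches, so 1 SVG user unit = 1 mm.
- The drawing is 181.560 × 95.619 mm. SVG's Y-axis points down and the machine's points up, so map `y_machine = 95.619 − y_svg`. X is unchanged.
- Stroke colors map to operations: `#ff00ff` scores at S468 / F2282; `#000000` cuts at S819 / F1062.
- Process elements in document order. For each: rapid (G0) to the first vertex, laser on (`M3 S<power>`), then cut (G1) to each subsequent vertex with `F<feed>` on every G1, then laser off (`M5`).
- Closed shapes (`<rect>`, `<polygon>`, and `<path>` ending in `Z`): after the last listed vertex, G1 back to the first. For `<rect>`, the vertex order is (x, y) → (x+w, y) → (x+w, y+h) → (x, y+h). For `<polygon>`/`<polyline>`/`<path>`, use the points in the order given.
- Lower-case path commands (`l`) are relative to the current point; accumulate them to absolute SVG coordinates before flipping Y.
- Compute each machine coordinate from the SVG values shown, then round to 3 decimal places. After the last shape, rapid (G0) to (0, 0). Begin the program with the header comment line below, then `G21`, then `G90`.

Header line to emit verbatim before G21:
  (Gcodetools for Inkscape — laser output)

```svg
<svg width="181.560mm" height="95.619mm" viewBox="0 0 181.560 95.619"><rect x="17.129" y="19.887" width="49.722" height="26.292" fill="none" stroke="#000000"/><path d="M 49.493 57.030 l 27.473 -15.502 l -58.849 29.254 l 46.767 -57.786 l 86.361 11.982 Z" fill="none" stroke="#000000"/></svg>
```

viewBox `0 0 181.560 95.619` with mm width/height → 1 unit = 1 mm. Flip: y_m = 95.619 − y_svg.

**Shape 1** — `<rect>` rectangle, stroke `#000000` → cut (S819, F1062). Machine vertices: (17.129,75.732) → (66.851,75.732) → (66.851,49.440) → (17.129,49.440) → (17.129,75.732). Closed: final G1 returns to the first vertex.

**Shape 2** — `<path>` closed polygon, stroke `#000000` → cut (S819, F1062). Machine vertices: (49.493,38.589) → (76.966,54.091) → (18.117,24.837) → (64.884,82.623) → (151.245,70.641) → (49.493,38.589). Closed: final G1 returns to the first vertex.

(Gcodetools for Inkscape — laser output)
G21
G90
G0 X17.129 Y75.732
M3 S819
G1 X66.851 Y75.732 F1062
G1 X66.851 Y49.440 F1062
G1 X17.129 Y49.440 F1062
G1 X17.129 Y75.732 F1062
M5
G0 X49.493 Y38.589
M3 S819
G1 X76.966 Y54.091 F1062
G1 X18.117 Y24.837 F1062
G1 X64.884 Y82.623 F1062
G1 X151.245 Y70.641 F1062
G1 X49.493 Y38.589 F1062
M5
G0 X0.000 Y0.000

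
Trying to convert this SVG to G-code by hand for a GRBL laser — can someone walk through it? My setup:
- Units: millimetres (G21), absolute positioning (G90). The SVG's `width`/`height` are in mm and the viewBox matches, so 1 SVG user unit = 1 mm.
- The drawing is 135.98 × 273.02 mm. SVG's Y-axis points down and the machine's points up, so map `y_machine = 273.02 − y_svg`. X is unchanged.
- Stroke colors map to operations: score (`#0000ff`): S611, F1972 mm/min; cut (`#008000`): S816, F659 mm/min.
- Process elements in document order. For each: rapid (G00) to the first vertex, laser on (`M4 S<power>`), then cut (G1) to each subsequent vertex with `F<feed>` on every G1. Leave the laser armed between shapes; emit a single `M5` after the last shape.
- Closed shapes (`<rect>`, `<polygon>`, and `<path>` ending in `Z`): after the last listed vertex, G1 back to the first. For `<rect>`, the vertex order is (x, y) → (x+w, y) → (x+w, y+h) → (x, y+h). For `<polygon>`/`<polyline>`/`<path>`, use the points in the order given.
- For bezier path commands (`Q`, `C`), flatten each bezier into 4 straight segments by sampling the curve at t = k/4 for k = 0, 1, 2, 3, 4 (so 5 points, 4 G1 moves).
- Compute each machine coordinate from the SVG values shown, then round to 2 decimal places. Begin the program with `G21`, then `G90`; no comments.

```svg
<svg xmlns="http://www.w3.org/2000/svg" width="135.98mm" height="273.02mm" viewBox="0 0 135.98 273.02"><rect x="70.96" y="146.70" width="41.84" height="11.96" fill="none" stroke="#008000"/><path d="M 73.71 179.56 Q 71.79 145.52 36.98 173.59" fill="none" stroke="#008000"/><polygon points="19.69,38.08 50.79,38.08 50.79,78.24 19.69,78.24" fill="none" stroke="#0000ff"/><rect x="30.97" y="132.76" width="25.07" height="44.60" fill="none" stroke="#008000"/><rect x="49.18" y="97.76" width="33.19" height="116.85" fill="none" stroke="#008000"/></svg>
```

G21
G90
G00 X70.96 Y126.32
M4 S816
G1 X112.80 Y126.32 F659
G1 X112.80 Y114.36 F659
G1 X70.96 Y114.36 F659
G1 X70.96 Y126.32 F659
G00 X73.71 Y93.46
M4 S816
G1 X70.69 Y106.60 F659
G1 X63.57 Y111.97 F659
G1 X52.33 Y109.58 F659
G1 X36.98 Y99.43 F659
G00 X19.69 Y234.94
M4 S611
G1 X50.79 Y234.94 F1972
G1 X50.79 Y194.78 F1972
G1 X19.69 Y194.78 F1972
G1 X19.69 Y234.94 F1972
G00 X30.97 Y140.26
M4 S816
G1 X56.04 Y140.26 F659
G1 X56.04 Y95.66 F659
G1 X30.97 Y95.66 F659
G1 X30.97 Y140.26 F659
G00 X49.18 Y175.26
M4 S816
G1 X82.37 Y175.26 F659
G1 X82.37 Y58.41 F659
G1 X49.18 Y58.41 F659
G1 X49.18 Y175.26 F659
M5

viewBox `0 0 135.98 273.02` with mm width/height → 1 unit = 1 mm. Flip: y_m = 273.02 − y_svg.

**Shape 1** — `<rect>` rectangle, stroke `#008000` → cut (S816, F659). Machine vertices: (70.96,126.32) → (112.80,126.32) → (112.80,114.36) → (70.96,114.36) → (70.96,126.32). Closed: final G1 returns to the first vertex.

**Shape 2** — `<path>` quadratic bezier, stroke `#008000` → cut (S816, F659). Control points (SVG): P0=(73.71,179.56), P1=(71.79,145.52), P2=(36.98,173.59); sampled at t=k/4. Machine vertices: (73.71,93.46) → (70.69,106.60) → (63.57,111.97) → (52.33,109.58) → (36.98,99.43). Open path.

**Shape 3** — `<polygon>` rectangle, stroke `#0000ff` → score (S611, F1972). Machine vertices: (19.69,234.94) → (50.79,234.94) → (50.79,194.78) → (19.69,194.78) → (19.69,234.94). Closed: final G1 returns to the first vertex.

**Shape 4** — `<rect>` rectangle, stroke `#008000` → cut (S816, F659). Machine vertices: (30.97,140.26) → (56.04,140.26) → (56.04,95.66) → (30.97,95.66) → (30.97,140.26). Closed: final G1 returns to the first vertex.

**Shape 5** — `<rect>` rectangle, stroke `#008000` → cut (S816, F659). Machine vertices: (49.18,175.26) → (82.37,175.26) → (82.37,58.41) → (49.18,58.41) → (49.18,175.26). Closed: final G1 returns to the first vertex.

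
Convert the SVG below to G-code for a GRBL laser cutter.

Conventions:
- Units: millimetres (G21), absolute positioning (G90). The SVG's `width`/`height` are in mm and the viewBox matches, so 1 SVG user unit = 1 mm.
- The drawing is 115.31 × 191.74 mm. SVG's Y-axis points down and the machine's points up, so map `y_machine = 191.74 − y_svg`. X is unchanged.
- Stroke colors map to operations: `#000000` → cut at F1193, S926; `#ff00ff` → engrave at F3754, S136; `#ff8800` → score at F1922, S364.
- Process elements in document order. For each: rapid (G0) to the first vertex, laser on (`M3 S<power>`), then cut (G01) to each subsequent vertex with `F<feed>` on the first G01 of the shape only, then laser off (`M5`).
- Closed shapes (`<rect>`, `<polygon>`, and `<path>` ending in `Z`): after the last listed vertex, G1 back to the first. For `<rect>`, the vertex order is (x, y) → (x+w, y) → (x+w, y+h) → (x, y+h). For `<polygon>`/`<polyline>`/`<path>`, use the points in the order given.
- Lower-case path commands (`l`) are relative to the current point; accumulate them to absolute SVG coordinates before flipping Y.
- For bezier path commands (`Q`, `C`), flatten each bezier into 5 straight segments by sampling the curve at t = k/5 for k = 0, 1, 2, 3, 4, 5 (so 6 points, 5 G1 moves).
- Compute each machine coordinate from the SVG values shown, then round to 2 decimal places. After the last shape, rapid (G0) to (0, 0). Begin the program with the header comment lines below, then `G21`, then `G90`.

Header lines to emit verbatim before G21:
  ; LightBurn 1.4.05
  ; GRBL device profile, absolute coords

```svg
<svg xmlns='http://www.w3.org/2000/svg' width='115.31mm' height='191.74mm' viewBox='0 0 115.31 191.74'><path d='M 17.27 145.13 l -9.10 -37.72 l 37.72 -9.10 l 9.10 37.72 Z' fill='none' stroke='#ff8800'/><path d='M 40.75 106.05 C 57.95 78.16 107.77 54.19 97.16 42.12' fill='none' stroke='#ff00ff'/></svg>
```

; LightBurn 1.4.05
; GRBL device profile, absolute coords
G21
G90
G0 X17.27 Y46.61
M3 S364
G01 X8.17 Y84.33 F1922
G01 X45.89 Y93.43
G01 X54.99 Y55.71
G01 X17.27 Y46.61
M5
G0 X40.75 Y85.69
M3 S136
G01 X54.24 Y101.89 F3754
G01 X71.09 Y116.77
G01 X86.84 Y129.93
G01 X97.02 Y141.01
G01 X97.16 Y149.62
M5
G0 X0.00 Y0.00

Since the viewBox matches the mm dimensions, user units are millimetres directly. The only transform is the Y-flip y_m = 191.74 − y_svg.

Shape 1 is a regular polygon drawn with `<path>`. Its stroke #ff8800 means score at S364, F1922. After flipping Y the toolpath is (17.27,46.61) → (8.17,84.33) → (45.89,93.43) → (54.99,55.71) → (17.27,46.61), returning to the start.

Shape 2 is a cubic bezier drawn with `<path>`. Its stroke #ff00ff means engrave at S136, F3754. After flipping Y the toolpath is (40.75,85.69) → (54.24,101.89) → (71.09,116.77) → (86.84,129.93) → (97.02,141.01) → (97.16,149.62).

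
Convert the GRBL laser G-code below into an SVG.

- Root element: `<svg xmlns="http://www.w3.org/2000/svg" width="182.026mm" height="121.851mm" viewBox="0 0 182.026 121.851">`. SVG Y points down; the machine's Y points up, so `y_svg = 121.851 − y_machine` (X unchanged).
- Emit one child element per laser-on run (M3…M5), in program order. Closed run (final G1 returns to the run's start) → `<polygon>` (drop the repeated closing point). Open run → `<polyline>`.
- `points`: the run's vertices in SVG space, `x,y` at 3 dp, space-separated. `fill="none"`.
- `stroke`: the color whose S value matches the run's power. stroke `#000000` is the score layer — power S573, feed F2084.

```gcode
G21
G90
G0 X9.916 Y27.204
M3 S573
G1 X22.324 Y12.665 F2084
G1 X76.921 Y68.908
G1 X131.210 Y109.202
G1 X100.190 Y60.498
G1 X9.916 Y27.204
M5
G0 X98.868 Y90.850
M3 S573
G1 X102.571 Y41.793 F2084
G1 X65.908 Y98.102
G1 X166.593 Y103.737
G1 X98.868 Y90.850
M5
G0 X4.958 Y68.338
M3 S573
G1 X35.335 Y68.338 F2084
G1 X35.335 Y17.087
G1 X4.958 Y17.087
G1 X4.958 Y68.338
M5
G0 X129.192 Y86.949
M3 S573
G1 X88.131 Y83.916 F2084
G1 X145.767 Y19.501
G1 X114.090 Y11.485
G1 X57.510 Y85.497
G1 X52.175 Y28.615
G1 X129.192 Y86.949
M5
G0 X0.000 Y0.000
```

<svg xmlns="http://www.w3.org/2000/svg" width="182.026mm" height="121.851mm" viewBox="0 0 182.026 121.851">
  <polygon points="9.916,94.647 22.324,109.186 76.921,52.943 131.210,12.649 100.190,61.353" fill="none" stroke="#000000"/>
  <polygon points="98.868,31.001 102.571,80.058 65.908,23.749 166.593,18.114" fill="none" stroke="#000000"/>
  <polygon points="4.958,53.513 35.335,53.513 35.335,104.764 4.958,104.764" fill="none" stroke="#000000"/>
  <polygon points="129.192,34.902 88.131,37.935 145.767,102.350 114.090,110.366 57.510,36.354 52.175,93.236" fill="none" stroke="#000000"/>
</svg>

y_svg = 121.851 − y_m. Every run uses S573, so all elements get stroke `#000000` (score).

[1] closed run; points: 9.916,94.647 22.324,109.186 76.921,52.943 131.210,12.649 100.190,61.353

[2] closed run; points: 98.868,31.001 102.571,80.058 65.908,23.749 166.593,18.114

[3] closed run; points: 4.958,53.513 35.335,53.513 35.335,104.764 4.958,104.764

[4] closed run; points: 129.192,34.902 88.131,37.935 145.767,102.350 114.090,110.366 57.510,36.354 52.175,93.236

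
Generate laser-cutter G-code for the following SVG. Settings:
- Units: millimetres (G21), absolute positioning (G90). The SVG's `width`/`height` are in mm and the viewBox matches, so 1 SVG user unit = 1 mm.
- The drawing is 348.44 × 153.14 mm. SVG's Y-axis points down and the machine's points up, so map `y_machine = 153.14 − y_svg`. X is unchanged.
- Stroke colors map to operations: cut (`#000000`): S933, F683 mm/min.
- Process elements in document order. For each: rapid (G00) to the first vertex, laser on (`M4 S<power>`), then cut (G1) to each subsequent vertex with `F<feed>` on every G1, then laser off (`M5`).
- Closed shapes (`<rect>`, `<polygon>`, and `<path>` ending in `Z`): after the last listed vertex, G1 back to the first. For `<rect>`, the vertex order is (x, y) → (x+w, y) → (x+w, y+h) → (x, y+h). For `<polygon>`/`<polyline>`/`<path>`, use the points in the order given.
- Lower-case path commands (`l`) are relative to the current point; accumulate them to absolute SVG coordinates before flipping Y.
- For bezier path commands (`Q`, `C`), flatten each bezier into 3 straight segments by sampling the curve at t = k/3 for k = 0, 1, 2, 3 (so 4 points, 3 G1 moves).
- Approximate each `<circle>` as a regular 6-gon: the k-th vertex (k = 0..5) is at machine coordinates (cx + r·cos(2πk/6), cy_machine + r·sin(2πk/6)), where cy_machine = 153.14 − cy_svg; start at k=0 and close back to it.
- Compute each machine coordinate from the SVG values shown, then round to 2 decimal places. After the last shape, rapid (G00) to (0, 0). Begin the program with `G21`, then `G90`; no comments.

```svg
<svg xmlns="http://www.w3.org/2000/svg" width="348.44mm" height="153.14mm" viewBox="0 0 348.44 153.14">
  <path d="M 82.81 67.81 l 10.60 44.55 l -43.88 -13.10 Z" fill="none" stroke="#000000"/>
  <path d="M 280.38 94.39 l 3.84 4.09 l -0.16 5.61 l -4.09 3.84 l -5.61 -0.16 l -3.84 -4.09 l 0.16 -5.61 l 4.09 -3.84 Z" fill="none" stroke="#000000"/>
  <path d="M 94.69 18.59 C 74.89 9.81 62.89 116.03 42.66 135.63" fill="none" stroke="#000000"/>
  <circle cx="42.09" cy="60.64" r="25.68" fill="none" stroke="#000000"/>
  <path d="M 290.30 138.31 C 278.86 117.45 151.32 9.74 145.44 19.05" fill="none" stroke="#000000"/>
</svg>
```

viewBox `0 0 348.44 153.14` with mm width/height → 1 unit = 1 mm. Flip: y_m = 153.14 − y_svg.

**Shape 1** — `<path>` regular polygon, stroke `#000000` → cut (S933, F683). Machine vertices: (82.81,85.33) → (93.41,40.78) → (49.53,53.88) → (82.81,85.33). Closed: final G1 returns to the first vertex.

**Shape 2** — `<path>` regular polygon, stroke `#000000` → cut (S933, F683). Machine vertices: (280.38,58.75) → (284.22,54.66) → (284.06,49.05) → (279.97,45.21) → (274.36,45.37) → (270.52,49.46) → (270.68,55.07) → (274.77,58.91) → (280.38,58.75). Closed: final G1 returns to the first vertex.

**Shape 3** — `<path>` cubic bezier, stroke `#000000` → cut (S933, F683). Control points (SVG): P0=(94.69,18.59), P1=(74.89,9.81), P2=(62.89,116.03), P3=(42.66,135.63); sampled at t=k/3. Machine vertices: (94.69,134.55) → (76.90,112.46) → (60.74,58.52) → (42.66,17.51). Open path.

**Shape 4** — `<circle>` circle, stroke `#000000` → cut (S933, F683). Machine vertices: (67.77,92.50) → (54.93,114.74) → (29.25,114.74) → (16.41,92.50) → (29.25,70.26) → (54.93,70.26) → (67.77,92.50). Closed: final G1 returns to the first vertex.

**Shape 5** — `<path>` cubic bezier, stroke `#000000` → cut (S933, F683). Control points (SVG): P0=(290.30,138.31), P1=(278.86,117.45), P2=(151.32,9.74), P3=(145.44,19.05); sampled at t=k/3. Machine vertices: (290.30,14.83) → (248.97,57.09) → (183.07,111.94) → (145.44,134.09). Open path.

G21
G90
G00 X82.81 Y85.33
M4 S933
G1 X93.41 Y40.78 F683
G1 X49.53 Y53.88 F683
G1 X82.81 Y85.33 F683
M5
G00 X280.38 Y58.75
M4 S933
G1 X284.22 Y54.66 F683
G1 X284.06 Y49.05 F683
G1 X279.97 Y45.21 F683
G1 X274.36 Y45.37 F683
G1 X270.52 Y49.46 F683
G1 X270.68 Y55.07 F683
G1 X274.77 Y58.91 F683
G1 X280.38 Y58.75 F683
M5
G00 X94.69 Y134.55
M4 S933
G1 X76.90 Y112.46 F683
G1 X60.74 Y58.52 F683
G1 X42.66 Y17.51 F683
M5
G00 X67.77 Y92.50
M4 S933
G1 X54.93 Y114.74 F683
G1 X29.25 Y114.74 F683
G1 X16.41 Y92.50 F683
G1 X29.25 Y70.26 F683
G1 X54.93 Y70.26 F683
G1 X67.77 Y92.50 F683
M5
G00 X290.30 Y14.83
M4 S933
G1 X248.97 Y57.09 F683
G1 X183.07 Y111.94 F683
G1 X145.44 Y134.09 F683
M5
G00 X0.00 Y0.00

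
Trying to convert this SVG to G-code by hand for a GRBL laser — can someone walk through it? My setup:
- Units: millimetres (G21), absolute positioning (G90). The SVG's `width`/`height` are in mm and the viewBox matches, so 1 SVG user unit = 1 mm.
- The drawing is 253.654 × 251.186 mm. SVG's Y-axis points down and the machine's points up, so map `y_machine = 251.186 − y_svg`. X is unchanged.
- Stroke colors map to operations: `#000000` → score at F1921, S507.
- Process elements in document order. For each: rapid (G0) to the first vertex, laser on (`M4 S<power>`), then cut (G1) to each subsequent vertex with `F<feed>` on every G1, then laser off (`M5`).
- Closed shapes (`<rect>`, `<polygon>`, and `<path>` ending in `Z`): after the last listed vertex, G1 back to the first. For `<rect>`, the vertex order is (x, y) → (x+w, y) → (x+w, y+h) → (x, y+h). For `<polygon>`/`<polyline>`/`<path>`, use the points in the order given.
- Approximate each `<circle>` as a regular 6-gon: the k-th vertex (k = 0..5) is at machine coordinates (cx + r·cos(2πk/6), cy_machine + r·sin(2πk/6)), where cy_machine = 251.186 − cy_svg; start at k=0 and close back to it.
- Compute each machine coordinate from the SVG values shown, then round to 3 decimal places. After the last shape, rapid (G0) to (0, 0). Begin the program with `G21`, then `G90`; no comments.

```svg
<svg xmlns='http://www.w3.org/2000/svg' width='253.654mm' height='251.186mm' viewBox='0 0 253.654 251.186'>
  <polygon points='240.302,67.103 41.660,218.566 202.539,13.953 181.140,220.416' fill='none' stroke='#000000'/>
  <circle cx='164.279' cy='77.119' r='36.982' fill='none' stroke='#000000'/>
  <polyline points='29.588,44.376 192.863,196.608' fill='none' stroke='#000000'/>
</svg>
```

G21
G90
G0 X240.302 Y184.083
M4 S507
G1 X41.660 Y32.620 F1921
G1 X202.539 Y237.233 F1921
G1 X181.140 Y30.770 F1921
G1 X240.302 Y184.083 F1921
M5
G0 X201.261 Y174.067
M4 S507
G1 X182.770 Y206.094 F1921
G1 X145.788 Y206.094 F1921
G1 X127.297 Y174.067 F1921
G1 X145.788 Y142.040 F1921
G1 X182.770 Y142.040 F1921
G1 X201.261 Y174.067 F1921
M5
G0 X29.588 Y206.810
M4 S507
G1 X192.863 Y54.578 F1921
M5
G0 X0.000 Y0.000

1 u = 1 mm; y_m = 251.186 − y.

[1] `<polygon>` closed polygon, #000000→score S507 F1921: (240.302,184.083) → (41.660,32.620) → (202.539,237.233) → (181.140,30.770) → (240.302,184.083) (closed)

[2] `<circle>` circle, #000000→score S507 F1921: (201.261,174.067) → (182.770,206.094) → (145.788,206.094) → (127.297,174.067) → (145.788,142.040) → (182.770,142.040) → (201.261,174.067) (closed)

[3] `<polyline>` line segment, #000000→score S507 F1921: (29.588,206.810) → (192.863,54.578)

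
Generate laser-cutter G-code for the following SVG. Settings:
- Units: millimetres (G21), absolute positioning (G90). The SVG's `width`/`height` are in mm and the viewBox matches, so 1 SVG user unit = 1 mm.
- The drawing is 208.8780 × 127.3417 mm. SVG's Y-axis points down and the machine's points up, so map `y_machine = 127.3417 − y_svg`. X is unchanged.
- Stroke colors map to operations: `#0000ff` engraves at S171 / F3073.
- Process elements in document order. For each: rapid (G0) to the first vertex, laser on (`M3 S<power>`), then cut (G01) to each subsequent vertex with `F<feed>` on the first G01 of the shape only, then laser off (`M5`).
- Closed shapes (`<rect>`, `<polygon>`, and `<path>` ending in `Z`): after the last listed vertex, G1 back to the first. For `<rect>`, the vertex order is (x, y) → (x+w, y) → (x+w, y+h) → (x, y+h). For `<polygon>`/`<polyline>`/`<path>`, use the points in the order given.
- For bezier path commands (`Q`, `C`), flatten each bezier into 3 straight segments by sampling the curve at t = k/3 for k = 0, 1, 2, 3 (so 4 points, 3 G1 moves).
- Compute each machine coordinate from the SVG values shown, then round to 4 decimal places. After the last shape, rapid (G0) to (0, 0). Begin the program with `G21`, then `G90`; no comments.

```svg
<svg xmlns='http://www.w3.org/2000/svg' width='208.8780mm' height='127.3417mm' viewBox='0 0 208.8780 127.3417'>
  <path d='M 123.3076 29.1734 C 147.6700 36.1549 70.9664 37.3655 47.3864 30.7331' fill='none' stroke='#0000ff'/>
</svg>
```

1 u = 1 mm; y_m = 127.3417 − y.

[1] `<path>` cubic bezier, #0000ff→engrave S171 F3073: (123.3076,98.1683) → (119.6921,93.1872) → (82.9635,92.5138) → (47.3864,96.6086)

G21
G90
G0 X123.3076 Y98.1683
M3 S171
G01 X119.6921 Y93.1872 F3073
G01 X82.9635 Y92.5138
G01 X47.3864 Y96.6086
M5
G0 X0.0000 Y0.0000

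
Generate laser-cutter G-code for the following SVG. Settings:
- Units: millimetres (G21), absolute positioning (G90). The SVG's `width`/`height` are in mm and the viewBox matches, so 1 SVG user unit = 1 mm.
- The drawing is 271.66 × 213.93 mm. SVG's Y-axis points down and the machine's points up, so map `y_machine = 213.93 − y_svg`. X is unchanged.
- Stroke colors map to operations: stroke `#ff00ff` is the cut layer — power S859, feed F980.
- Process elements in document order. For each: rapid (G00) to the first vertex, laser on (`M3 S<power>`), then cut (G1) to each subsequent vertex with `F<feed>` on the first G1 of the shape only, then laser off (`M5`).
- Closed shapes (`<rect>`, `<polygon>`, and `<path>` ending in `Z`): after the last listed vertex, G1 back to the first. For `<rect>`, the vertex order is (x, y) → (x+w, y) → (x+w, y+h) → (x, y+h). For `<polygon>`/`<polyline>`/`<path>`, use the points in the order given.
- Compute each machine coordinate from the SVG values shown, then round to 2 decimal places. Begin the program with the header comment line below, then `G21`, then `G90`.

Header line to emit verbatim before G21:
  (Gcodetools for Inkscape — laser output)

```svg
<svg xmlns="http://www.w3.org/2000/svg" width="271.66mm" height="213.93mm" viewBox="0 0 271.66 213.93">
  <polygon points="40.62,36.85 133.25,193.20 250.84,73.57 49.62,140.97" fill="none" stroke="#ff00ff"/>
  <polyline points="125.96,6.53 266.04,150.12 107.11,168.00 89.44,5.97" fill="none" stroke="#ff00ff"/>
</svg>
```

viewBox `0 0 271.66 213.93` with mm width/height → 1 unit = 1 mm. Flip: y_m = 213.93 − y_svg.

**Shape 1** — `<polygon>` closed polygon, stroke `#ff00ff` → cut (S859, F980). Machine vertices: (40.62,177.08) → (133.25,20.73) → (250.84,140.36) → (49.62,72.96) → (40.62,177.08). Closed: final G1 returns to the first vertex.

**Shape 2** — `<polyline>` open polyline, stroke `#ff00ff` → cut (S859, F980). Machine vertices: (125.96,207.40) → (266.04,63.81) → (107.11,45.93) → (89.44,207.96). Open path.

(Gcodetools for Inkscape — laser output)
G21
G90
G00 X40.62 Y177.08
M3 S859
G1 X133.25 Y20.73 F980
G1 X250.84 Y140.36
G1 X49.62 Y72.96
G1 X40.62 Y177.08
M5
G00 X125.96 Y207.40
M3 S859
G1 X266.04 Y63.81 F980
G1 X107.11 Y45.93
G1 X89.44 Y207.96
M5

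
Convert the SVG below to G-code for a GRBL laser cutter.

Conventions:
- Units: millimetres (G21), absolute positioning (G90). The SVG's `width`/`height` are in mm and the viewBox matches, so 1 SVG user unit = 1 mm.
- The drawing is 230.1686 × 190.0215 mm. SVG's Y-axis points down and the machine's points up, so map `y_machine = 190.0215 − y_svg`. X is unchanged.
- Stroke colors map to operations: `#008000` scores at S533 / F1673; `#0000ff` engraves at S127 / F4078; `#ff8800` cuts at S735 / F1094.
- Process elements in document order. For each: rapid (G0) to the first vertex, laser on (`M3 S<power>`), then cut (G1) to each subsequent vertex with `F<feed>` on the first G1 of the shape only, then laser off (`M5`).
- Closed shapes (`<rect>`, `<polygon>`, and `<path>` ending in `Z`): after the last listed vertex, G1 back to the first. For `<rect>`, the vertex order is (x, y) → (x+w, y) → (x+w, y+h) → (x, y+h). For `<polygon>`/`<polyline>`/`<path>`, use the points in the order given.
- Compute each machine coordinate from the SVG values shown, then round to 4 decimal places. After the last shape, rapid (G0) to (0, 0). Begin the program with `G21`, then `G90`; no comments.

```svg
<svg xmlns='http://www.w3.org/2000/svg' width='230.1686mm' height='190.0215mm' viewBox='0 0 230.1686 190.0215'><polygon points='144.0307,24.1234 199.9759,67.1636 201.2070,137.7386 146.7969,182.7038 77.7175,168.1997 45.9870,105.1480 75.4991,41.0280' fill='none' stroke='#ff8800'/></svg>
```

viewBox `0 0 230.1686 190.0215` with mm width/height → 1 unit = 1 mm. Flip: y_m = 190.0215 − y_svg.

**Shape 1** — `<polygon>` regular polygon, stroke `#ff8800` → cut (S735, F1094). Machine vertices: (144.0307,165.8981) → (199.9759,122.8579) → (201.2070,52.2829) → (146.7969,7.3177) → (77.7175,21.8218) → (45.9870,84.8735) → (75.4991,148.9935) → (144.0307,165.8981). Closed: final G1 returns to the first vertex.

G21
G90
G0 X144.0307 Y165.8981
M3 S735
G1 X199.9759 Y122.8579 F1094
G1 X201.2070 Y52.2829
G1 X146.7969 Y7.3177
G1 X77.7175 Y21.8218
G1 X45.9870 Y84.8735
G1 X75.4991 Y148.9935
G1 X144.0307 Y165.8981
M5
G0 X0.0000 Y0.0000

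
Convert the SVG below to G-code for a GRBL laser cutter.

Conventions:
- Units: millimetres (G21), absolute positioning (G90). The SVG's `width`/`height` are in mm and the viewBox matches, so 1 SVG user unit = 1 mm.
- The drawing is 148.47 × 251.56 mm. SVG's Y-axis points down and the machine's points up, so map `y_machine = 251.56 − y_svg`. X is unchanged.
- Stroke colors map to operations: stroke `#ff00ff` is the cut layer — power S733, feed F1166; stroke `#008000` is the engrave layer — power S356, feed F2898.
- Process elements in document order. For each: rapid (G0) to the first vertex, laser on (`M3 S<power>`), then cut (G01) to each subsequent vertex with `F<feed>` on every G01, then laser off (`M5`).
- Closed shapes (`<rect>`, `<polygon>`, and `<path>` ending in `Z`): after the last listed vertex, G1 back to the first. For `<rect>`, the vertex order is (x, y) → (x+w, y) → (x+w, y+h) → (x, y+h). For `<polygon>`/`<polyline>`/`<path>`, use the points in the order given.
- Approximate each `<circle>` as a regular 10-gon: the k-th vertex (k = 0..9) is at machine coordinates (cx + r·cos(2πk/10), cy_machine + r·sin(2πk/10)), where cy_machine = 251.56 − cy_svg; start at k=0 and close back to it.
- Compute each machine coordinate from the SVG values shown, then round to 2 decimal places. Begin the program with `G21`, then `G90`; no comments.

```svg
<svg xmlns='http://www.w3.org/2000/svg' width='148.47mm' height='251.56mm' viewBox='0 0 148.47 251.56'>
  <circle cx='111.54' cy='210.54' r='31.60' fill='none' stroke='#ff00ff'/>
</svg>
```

G21
G90
G0 X143.14 Y41.02
M3 S733
G01 X137.10 Y59.59 F1166
G01 X121.30 Y71.07 F1166
G01 X101.78 Y71.07 F1166
G01 X85.98 Y59.59 F1166
G01 X79.94 Y41.02 F1166
G01 X85.98 Y22.45 F1166
G01 X101.78 Y10.97 F1166
G01 X121.30 Y10.97 F1166
G01 X137.10 Y22.45 F1166
G01 X143.14 Y41.02 F1166
M5

viewBox `0 0 148.47 251.56` with mm width/height → 1 unit = 1 mm. Flip: y_m = 251.56 − y_svg.

**Shape 1** — `<circle>` circle, stroke `#ff00ff` → cut (S733, F1166). Machine vertices: (143.14,41.02) → (137.10,59.59) → (121.30,71.07) → (101.78,71.07) → (85.98,59.59) → (79.94,41.02) → (85.98,22.45) → (101.78,10.97) → (121.30,10.97) → (137.10,22.45) → (143.14,41.02). Closed: final G1 returns to the first vertex.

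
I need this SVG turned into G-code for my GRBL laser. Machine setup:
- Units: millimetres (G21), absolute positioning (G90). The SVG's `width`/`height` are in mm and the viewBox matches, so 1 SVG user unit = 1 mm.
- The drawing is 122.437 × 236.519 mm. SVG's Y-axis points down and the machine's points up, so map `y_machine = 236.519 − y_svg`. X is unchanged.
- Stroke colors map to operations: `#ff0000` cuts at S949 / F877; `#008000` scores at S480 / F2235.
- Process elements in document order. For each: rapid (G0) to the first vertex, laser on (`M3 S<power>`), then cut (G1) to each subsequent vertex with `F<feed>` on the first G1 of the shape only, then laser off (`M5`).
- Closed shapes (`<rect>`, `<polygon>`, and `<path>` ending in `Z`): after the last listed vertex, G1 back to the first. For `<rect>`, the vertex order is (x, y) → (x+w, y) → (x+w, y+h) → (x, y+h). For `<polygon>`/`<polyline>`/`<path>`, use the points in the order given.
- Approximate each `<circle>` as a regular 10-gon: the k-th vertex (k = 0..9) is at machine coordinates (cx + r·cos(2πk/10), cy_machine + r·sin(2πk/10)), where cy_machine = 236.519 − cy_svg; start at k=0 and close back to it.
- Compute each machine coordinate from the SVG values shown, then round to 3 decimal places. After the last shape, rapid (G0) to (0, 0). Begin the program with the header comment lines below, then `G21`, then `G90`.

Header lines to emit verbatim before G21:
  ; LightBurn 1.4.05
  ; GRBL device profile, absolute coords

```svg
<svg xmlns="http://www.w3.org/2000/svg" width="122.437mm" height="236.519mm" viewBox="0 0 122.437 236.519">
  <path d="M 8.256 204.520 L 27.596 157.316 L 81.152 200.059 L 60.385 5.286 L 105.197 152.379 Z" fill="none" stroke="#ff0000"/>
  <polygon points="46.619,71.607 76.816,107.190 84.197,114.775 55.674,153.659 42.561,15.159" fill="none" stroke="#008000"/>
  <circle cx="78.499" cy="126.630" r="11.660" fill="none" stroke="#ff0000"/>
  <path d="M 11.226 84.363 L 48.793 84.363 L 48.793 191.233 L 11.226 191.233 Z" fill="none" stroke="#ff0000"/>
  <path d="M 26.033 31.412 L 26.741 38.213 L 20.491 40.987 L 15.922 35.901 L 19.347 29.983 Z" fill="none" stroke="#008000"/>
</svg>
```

; LightBurn 1.4.05
; GRBL device profile, absolute coords
G21
G90
G0 X8.256 Y31.999
M3 S949
G1 X27.596 Y79.203 F877
G1 X81.152 Y36.460
G1 X60.385 Y231.233
G1 X105.197 Y84.140
G1 X8.256 Y31.999
M5
G0 X46.619 Y164.912
M3 S480
G1 X76.816 Y129.329 F2235
G1 X84.197 Y121.744
G1 X55.674 Y82.860
G1 X42.561 Y221.360
G1 X46.619 Y164.912
M5
G0 X90.159 Y109.889
M3 S949
G1 X87.932 Y116.743 F877
G1 X82.102 Y120.978
G1 X74.896 Y120.978
G1 X69.066 Y116.743
G1 X66.839 Y109.889
G1 X69.066 Y103.035
G1 X74.896 Y98.800
G1 X82.102 Y98.800
G1 X87.932 Y103.035
G1 X90.159 Y109.889
M5
G0 X11.226 Y152.156
M3 S949
G1 X48.793 Y152.156 F877
G1 X48.793 Y45.286
G1 X11.226 Y45.286
G1 X11.226 Y152.156
M5
G0 X26.033 Y205.107
M3 S480
G1 X26.741 Y198.306 F2235
G1 X20.491 Y195.532
G1 X15.922 Y200.618
G1 X19.347 Y206.536
G1 X26.033 Y205.107
M5
G0 X0.000 Y0.000

1 u = 1 mm; y_m = 236.519 − y.

[1] `<path>` closed polygon, #ff0000→cut S949 F877: (8.256,31.999) → (27.596,79.203) → (81.152,36.460) → (60.385,231.233) → (105.197,84.140) → (8.256,31.999) (closed)

[2] `<polygon>` closed polygon, #008000→score S480 F2235: (46.619,164.912) → (76.816,129.329) → (84.197,121.744) → (55.674,82.860) → (42.561,221.360) → (46.619,164.912) (closed)

[3] `<circle>` circle, #ff0000→cut S949 F877: (90.159,109.889) → (87.932,116.743) → (82.102,120.978) → (74.896,120.978) → (69.066,116.743) → (66.839,109.889) → (69.066,103.035) → (74.896,98.800) → (82.102,98.800) → (87.932,103.035) → (90.159,109.889) (closed)

[4] `<path>` rectangle, #ff0000→cut S949 F877: (11.226,152.156) → (48.793,152.156) → (48.793,45.286) → (11.226,45.286) → (11.226,152.156) (closed)

[5] `<path>` regular polygon, #008000→score S480 F2235: (26.033,205.107) → (26.741,198.306) → (20.491,195.532) → (15.922,200.618) → (19.347,206.536) → (26.033,205.107) (closed)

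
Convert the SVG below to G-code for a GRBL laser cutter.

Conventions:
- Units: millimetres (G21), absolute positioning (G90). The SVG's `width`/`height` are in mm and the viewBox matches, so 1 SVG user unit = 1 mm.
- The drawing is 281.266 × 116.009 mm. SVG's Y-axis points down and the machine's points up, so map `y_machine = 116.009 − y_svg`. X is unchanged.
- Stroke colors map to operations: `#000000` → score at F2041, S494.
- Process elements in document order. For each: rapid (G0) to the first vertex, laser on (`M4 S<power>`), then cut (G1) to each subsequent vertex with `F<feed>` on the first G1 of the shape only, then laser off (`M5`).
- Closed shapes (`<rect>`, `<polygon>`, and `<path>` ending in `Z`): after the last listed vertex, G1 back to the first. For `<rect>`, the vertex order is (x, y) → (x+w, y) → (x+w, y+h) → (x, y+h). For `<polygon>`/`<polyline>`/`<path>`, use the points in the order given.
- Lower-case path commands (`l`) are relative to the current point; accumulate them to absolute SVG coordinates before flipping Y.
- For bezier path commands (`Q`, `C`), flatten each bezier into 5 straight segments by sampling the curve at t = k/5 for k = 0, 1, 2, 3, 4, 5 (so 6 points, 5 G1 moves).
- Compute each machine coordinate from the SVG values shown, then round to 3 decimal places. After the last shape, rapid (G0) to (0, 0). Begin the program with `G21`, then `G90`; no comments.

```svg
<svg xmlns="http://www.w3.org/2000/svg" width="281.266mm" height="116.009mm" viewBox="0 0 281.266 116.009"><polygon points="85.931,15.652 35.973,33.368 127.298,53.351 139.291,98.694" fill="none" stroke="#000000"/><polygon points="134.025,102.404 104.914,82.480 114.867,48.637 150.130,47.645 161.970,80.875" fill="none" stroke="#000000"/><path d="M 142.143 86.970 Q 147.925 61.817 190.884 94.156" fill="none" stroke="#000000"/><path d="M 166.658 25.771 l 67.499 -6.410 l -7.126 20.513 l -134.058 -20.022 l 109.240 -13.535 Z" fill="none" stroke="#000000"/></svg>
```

G21
G90
G0 X85.931 Y100.357
M4 S494
G1 X35.973 Y82.641 F2041
G1 X127.298 Y62.658
G1 X139.291 Y17.315
G1 X85.931 Y100.357
M5
G0 X134.025 Y13.605
M4 S494
G1 X104.914 Y33.529 F2041
G1 X114.867 Y67.372
G1 X150.130 Y68.364
G1 X161.970 Y35.134
G1 X134.025 Y13.605
M5
G0 X142.143 Y29.039
M4 S494
G1 X145.943 Y36.801 F2041
G1 X152.717 Y39.963
G1 X162.465 Y38.525
G1 X175.187 Y32.489
G1 X190.884 Y21.853
M5
G0 X166.658 Y90.238
M4 S494
G1 X234.157 Y96.648 F2041
G1 X227.031 Y76.135
G1 X92.973 Y96.157
G1 X202.213 Y109.692
G1 X166.658 Y90.238
M5
G0 X0.000 Y0.000

viewBox `0 0 281.266 116.009` with mm width/height → 1 unit = 1 mm. Flip: y_m = 116.009 − y_svg.

**Shape 1** — `<polygon>` closed polygon, stroke `#000000` → score (S494, F2041). Machine vertices: (85.931,100.357) → (35.973,82.641) → (127.298,62.658) → (139.291,17.315) → (85.931,100.357). Closed: final G1 returns to the first vertex.

**Shape 2** — `<polygon>` regular polygon, stroke `#000000` → score (S494, F2041). Machine vertices: (134.025,13.605) → (104.914,33.529) → (114.867,67.372) → (150.130,68.364) → (161.970,35.134) → (134.025,13.605). Closed: final G1 returns to the first vertex.

**Shape 3** — `<path>` quadratic bezier, stroke `#000000` → score (S494, F2041). Control points (SVG): P0=(142.143,86.970), P1=(147.925,61.817), P2=(190.884,94.156); sampled at t=k/5. Machine vertices: (142.143,29.039) → (145.943,36.801) → (152.717,39.963) → (162.465,38.525) → (175.187,32.489) → (190.884,21.853). Open path.

**Shape 4** — `<path>` closed polygon, stroke `#000000` → score (S494, F2041). Machine vertices: (166.658,90.238) → (234.157,96.648) → (227.031,76.135) → (92.973,96.157) → (202.213,109.692) → (166.658,90.238). Closed: final G1 returns to the first vertex.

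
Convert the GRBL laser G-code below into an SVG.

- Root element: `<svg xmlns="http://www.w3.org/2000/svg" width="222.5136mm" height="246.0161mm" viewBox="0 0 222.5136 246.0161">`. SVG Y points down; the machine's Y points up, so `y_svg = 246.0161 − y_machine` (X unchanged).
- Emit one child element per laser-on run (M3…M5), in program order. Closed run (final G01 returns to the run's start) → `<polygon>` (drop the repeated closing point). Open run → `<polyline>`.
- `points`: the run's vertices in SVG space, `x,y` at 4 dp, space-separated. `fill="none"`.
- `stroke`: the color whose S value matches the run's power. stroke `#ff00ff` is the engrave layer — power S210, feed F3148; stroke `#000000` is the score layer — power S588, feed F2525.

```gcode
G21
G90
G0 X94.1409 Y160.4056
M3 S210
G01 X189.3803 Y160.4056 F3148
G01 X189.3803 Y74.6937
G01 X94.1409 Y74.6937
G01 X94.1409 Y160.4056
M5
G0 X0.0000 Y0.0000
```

<svg xmlns="http://www.w3.org/2000/svg" width="222.5136mm" height="246.0161mm" viewBox="0 0 222.5136 246.0161">
  <polygon points="94.1409,85.6105 189.3803,85.6105 189.3803,171.3224 94.1409,171.3224" fill="none" stroke="#ff00ff"/>
</svg>

y_svg = 246.0161 − y_m. Every run uses S210, so all elements get stroke `#ff00ff` (engrave).

[1] closed run; points: 94.1409,85.6105 189.3803,85.6105 189.3803,171.3224 94.1409,171.3224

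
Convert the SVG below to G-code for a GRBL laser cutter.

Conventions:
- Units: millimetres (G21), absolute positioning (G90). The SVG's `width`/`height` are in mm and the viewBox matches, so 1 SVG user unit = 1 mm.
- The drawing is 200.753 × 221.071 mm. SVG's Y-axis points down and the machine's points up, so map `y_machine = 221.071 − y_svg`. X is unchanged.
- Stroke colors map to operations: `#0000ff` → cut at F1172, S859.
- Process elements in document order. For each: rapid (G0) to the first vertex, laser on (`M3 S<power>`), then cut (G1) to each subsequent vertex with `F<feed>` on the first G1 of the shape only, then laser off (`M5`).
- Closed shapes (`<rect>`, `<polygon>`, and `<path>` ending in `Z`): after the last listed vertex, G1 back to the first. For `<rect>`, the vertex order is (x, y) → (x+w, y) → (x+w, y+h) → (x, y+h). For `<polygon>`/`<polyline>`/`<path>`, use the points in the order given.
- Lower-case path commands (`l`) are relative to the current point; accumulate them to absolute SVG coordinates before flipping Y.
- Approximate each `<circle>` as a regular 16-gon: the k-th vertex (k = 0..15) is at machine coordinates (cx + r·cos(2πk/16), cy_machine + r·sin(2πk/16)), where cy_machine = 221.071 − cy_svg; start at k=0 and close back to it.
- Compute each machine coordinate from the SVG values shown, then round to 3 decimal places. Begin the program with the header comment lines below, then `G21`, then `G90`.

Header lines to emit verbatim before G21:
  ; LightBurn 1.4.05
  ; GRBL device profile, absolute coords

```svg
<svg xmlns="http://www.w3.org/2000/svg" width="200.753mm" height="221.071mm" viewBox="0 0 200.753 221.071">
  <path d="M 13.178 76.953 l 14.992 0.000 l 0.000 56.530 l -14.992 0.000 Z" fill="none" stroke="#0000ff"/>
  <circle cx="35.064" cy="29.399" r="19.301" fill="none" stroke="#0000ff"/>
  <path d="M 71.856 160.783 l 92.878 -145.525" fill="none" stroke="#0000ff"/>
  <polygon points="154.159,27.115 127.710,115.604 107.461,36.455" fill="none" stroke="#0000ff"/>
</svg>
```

1 u = 1 mm; y_m = 221.071 − y.

[1] `<path>` rectangle, #0000ff→cut S859 F1172: (13.178,144.118) → (28.170,144.118) → (28.170,87.588) → (13.178,87.588) → (13.178,144.118) (closed)

[2] `<circle>` circle, #0000ff→cut S859 F1172: (54.365,191.672) → (52.896,199.058) → (48.712,205.320) → (42.450,209.504) → (35.064,210.973) → (27.678,209.504) → (21.416,205.320) → (17.232,199.058) → (15.763,191.672) → (17.232,184.286) → (21.416,178.024) → (27.678,173.840) → (35.064,172.371) → (42.450,173.840) → (48.712,178.024) → (52.896,184.286) → (54.365,191.672) (closed)

[3] `<path>` line segment, #0000ff→cut S859 F1172: (71.856,60.288) → (164.734,205.813)

[4] `<polygon>` closed polygon, #0000ff→cut S859 F1172: (154.159,193.956) → (127.710,105.467) → (107.461,184.616) → (154.159,193.956) (closed)

; LightBurn 1.4.05
; GRBL device profile, absolute coords
G21
G90
G0 X13.178 Y144.118
M3 S859
G1 X28.170 Y144.118 F1172
G1 X28.170 Y87.588
G1 X13.178 Y87.588
G1 X13.178 Y144.118
M5
G0 X54.365 Y191.672
M3 S859
G1 X52.896 Y199.058 F1172
G1 X48.712 Y205.320
G1 X42.450 Y209.504
G1 X35.064 Y210.973
G1 X27.678 Y209.504
G1 X21.416 Y205.320
G1 X17.232 Y199.058
G1 X15.763 Y191.672
G1 X17.232 Y184.286
G1 X21.416 Y178.024
G1 X27.678 Y173.840
G1 X35.064 Y172.371
G1 X42.450 Y173.840
G1 X48.712 Y178.024
G1 X52.896 Y184.286
G1 X54.365 Y191.672
M5
G0 X71.856 Y60.288
M3 S859
G1 X164.734 Y205.813 F1172
M5
G0 X154.159 Y193.956
M3 S859
G1 X127.710 Y105.467 F1172
G1 X107.461 Y184.616
G1 X154.159 Y193.956
M5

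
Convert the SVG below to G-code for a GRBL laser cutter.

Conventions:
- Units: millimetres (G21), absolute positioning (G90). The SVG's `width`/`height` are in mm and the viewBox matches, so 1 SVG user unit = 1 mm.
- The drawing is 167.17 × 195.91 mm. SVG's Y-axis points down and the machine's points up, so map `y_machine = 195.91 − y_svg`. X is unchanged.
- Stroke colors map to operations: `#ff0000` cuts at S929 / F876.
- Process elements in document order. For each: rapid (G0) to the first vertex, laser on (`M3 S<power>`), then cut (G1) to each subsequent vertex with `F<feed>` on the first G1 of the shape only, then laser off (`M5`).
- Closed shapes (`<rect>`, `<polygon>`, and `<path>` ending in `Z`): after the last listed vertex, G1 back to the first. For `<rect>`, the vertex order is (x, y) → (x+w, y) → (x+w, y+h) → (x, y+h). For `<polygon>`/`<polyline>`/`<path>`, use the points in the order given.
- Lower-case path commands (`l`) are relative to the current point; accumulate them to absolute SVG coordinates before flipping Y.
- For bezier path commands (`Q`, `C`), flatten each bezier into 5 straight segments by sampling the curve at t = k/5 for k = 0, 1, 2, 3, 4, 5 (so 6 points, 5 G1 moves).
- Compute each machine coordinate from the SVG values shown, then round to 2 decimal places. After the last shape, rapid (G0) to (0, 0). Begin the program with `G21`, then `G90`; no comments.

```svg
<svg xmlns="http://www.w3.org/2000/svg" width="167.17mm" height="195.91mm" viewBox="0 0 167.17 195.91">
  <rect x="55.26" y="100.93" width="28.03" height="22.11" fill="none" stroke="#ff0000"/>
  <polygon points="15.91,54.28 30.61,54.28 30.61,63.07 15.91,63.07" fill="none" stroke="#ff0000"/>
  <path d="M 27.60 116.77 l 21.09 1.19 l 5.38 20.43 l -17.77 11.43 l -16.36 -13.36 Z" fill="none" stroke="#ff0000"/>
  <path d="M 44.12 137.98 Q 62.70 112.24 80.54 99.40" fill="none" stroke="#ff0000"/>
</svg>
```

1 u = 1 mm; y_m = 195.91 − y.

[1] `<rect>` rectangle, #ff0000→cut S929 F876: (55.26,94.98) → (83.29,94.98) → (83.29,72.87) → (55.26,72.87) → (55.26,94.98) (closed)

[2] `<polygon>` rectangle, #ff0000→cut S929 F876: (15.91,141.63) → (30.61,141.63) → (30.61,132.84) → (15.91,132.84) → (15.91,141.63) (closed)

[3] `<path>` regular polygon, #ff0000→cut S929 F876: (27.60,79.14) → (48.69,77.95) → (54.07,57.52) → (36.30,46.09) → (19.94,59.45) → (27.60,79.14) (closed)

[4] `<path>` quadratic bezier, #ff0000→cut S929 F876: (44.12,57.93) → (51.52,67.71) → (58.87,76.46) → (66.15,84.17) → (73.37,90.86) → (80.54,96.51)

G21
G90
G0 X55.26 Y94.98
M3 S929
G1 X83.29 Y94.98 F876
G1 X83.29 Y72.87
G1 X55.26 Y72.87
G1 X55.26 Y94.98
M5
G0 X15.91 Y141.63
M3 S929
G1 X30.61 Y141.63 F876
G1 X30.61 Y132.84
G1 X15.91 Y132.84
G1 X15.91 Y141.63
M5
G0 X27.60 Y79.14
M3 S929
G1 X48.69 Y77.95 F876
G1 X54.07 Y57.52
G1 X36.30 Y46.09
G1 X19.94 Y59.45
G1 X27.60 Y79.14
M5
G0 X44.12 Y57.93
M3 S929
G1 X51.52 Y67.71 F876
G1 X58.87 Y76.46
G1 X66.15 Y84.17
G1 X73.37 Y90.86
G1 X80.54 Y96.51
M5
G0 X0.00 Y0.00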